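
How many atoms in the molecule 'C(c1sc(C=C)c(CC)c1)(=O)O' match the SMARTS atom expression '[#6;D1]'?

The query [#6;D1] means: carbon bonded to exactly one heavy atom.
Check the 12 heavy atoms by environment: 1× s (aromatic, D2) → no; 3× c (aromatic, D3) → no; 1× c (aromatic, D2) → no; 2× C (D2) → no; 2× C (D1) → match; 1× C (D3) → no; 2× O (D1) → no.
That gives 2 matching atoms.

2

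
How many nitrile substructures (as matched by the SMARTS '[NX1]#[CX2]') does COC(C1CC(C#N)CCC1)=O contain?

1

[NX1]#[CX2] is the SMARTS for a nitrile: a nitrogen triple-bonded to a two-connected carbon.
Exactly one fragment in the molecule meets all constraints, giving 1 match.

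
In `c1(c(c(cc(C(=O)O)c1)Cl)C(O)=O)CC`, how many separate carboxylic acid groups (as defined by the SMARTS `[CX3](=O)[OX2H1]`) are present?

2

[CX3](=O)[OX2H1] is the SMARTS for a carboxylic acid: an sp2 carbon double-bonded to O and single-bonded to an -OH oxygen.
The molecule carries 2 separate instances of a carboxylic acid group (-C(=O)OH) meeting every constraint; each maps to a distinct set of atoms, giving 2 matches.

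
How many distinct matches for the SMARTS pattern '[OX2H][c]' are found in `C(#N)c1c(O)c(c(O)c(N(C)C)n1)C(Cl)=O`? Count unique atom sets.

2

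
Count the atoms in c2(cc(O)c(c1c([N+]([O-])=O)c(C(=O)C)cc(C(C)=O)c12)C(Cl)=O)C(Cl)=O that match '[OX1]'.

Check the 26 heavy atoms by environment: 10× c (aromatic, X3) → no; 4× C (X3) → no; 5× O (X1) → match; 2× Cl (X1) → no; 2× C (X4) → no; 1× O (X2) → no; 1× N (charge +1, X3) → no; 1× O (charge -1, X1) → match.
Summing the matching environments: 5 + 1 = 6 matching atoms.

6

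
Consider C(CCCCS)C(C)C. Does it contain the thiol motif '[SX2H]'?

The pattern [SX2H] describes an aliphatic sulfur with two connections, one being H — a thiol.
The molecule carries a thiol (-SH), whose atoms satisfy every constraint of the query, so the pattern matches.

Yes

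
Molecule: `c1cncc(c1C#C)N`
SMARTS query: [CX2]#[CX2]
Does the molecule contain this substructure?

The pattern [CX2]#[CX2] describes a carbon-carbon triple bond — an alkyne.
The molecule carries an ethynyl group (-C#CH), whose atoms satisfy every constraint of the query, so the pattern matches.

Yes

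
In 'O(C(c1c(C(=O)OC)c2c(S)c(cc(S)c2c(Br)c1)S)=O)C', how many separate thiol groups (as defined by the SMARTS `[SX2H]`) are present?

3

[SX2H] is the SMARTS for a thiol: an aliphatic sulfur with two connections, one being H.
The molecule carries 3 separate instances of a thiol (-SH) meeting every constraint; each maps to a distinct set of atoms, giving 3 matches.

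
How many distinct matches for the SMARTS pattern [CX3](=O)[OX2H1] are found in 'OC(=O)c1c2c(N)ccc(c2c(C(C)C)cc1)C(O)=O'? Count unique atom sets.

2

[CX3](=O)[OX2H1] is the SMARTS for a carboxylic acid: an sp2 carbon double-bonded to O and single-bonded to an -OH oxygen.
The molecule carries 2 separate instances of a carboxylic acid group (-C(=O)OH) meeting every constraint; each maps to a distinct set of atoms, giving 2 matches.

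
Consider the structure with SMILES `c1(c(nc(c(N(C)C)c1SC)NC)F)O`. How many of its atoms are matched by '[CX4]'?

4

The query [CX4] means: C with X4: aliphatic carbon with exactly 4 total connections (bonds + H).
Check the 15 heavy atoms by environment: 1× n (aromatic, X2) → no; 5× c (aromatic, X3) → no; 2× N (X3) → no; 4× C (X4) → match; 1× F (X1) → no; 1× S (X2) → no; 1× O (X2) → no.
That gives 4 matching atoms.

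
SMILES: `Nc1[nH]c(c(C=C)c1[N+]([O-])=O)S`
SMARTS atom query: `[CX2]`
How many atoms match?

0

Check the 12 heavy atoms by environment: 1× n (aromatic, X3) → no; 4× c (aromatic, X3) → no; 1× S (X2) → no; 1× N (charge +1, X3) → no; 1× O (charge -1, X1) → no; 1× O (X1) → no; 2× C (X3) → no; 1× N (X3) → no.
No environment satisfies the query, so 0 matching atoms.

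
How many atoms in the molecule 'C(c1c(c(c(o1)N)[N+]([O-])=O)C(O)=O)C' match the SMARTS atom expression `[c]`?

Check the 14 heavy atoms by environment: 1× o (aromatic) → no; 4× c (aromatic) → match; 3× C → no; 3× O → no; 1× N → no; 1× N (charge +1) → no; 1× O (charge -1) → no.
That gives 4 matching atoms.

4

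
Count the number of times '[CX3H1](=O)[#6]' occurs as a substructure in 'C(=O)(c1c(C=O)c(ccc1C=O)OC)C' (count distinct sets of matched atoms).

2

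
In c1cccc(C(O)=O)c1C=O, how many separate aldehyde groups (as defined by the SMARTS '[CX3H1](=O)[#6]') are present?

1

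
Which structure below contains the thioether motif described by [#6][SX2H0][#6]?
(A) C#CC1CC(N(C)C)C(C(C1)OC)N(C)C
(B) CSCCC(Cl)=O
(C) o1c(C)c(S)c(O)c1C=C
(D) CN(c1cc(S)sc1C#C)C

B

[#6][SX2H0][#6] describes an aliphatic sulfur bridging two carbons with no H on the sulfur (a thioether).
(A) has a methoxy ether (-OCH3) but the bridging atom is O, not S.
(B) contains a methylthio ether (-SCH3), which satisfies every atom and bond constraint.
(C) has a thiol (-SH) but the sulfur has H1, not H0 bridging two carbons.
(D) has a thiol (-SH) but the sulfur has H1, not H0 bridging two carbons.
So the answer is (B).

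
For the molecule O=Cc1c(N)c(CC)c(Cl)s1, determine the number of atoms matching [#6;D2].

2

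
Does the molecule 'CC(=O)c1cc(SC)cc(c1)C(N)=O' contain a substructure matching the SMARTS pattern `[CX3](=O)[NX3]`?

The pattern [CX3](=O)[NX3] describes a carbonyl carbon bonded to a trivalent nitrogen — an amide.
The molecule carries a primary amide (-C(=O)NH2), whose atoms satisfy every constraint of the query, so the pattern matches.

Yes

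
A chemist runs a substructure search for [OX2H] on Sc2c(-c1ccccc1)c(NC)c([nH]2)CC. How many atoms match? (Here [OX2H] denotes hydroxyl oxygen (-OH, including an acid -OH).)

0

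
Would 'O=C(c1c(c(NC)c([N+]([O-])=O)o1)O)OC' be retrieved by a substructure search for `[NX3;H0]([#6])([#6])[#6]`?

No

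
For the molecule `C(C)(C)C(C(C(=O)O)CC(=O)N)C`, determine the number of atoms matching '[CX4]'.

The query [CX4] means: C with X4: aliphatic carbon with exactly 4 total connections (bonds + H).
Check the 13 heavy atoms by environment: 7× C (X4) → match; 2× C (X3) → no; 2× O (X1) → no; 1× N (X3) → no; 1× O (X2) → no.
That gives 7 matching atoms.

7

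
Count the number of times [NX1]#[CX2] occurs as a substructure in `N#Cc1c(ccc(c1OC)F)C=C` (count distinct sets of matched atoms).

1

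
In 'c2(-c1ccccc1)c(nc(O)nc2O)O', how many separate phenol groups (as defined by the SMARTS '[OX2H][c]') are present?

3

[OX2H][c] is the SMARTS for a phenol: a hydroxyl oxygen attached to an aromatic carbon.
The molecule carries 3 separate instances of a hydroxyl group (-OH) meeting every constraint; each maps to a distinct set of atoms, giving 3 matches.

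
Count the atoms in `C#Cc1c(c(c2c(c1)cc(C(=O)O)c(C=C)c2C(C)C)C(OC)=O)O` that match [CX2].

2

The query [CX2] means: C with X2: aliphatic carbon with exactly 2 total connections.
Check the 25 heavy atoms by environment: 10× c (aromatic, X3) → no; 4× C (X4) → no; 3× O (X2) → no; 4× C (X3) → no; 2× O (X1) → no; 2× C (X2) → match.
That gives 2 matching atoms.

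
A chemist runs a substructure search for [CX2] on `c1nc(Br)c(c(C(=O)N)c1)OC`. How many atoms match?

The query [CX2] means: C with X2: aliphatic carbon with exactly 2 total connections.
Check the 12 heavy atoms by environment: 1× n (aromatic, X2) → no; 5× c (aromatic, X3) → no; 1× O (X2) → no; 1× C (X4) → no; 1× Br (X1) → no; 1× C (X3) → no; 1× O (X1) → no; 1× N (X3) → no.
No environment satisfies the query, so 0 matching atoms.

0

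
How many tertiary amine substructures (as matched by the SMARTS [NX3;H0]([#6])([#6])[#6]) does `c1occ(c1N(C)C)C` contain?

[NX3;H0]([#6])([#6])[#6] is the SMARTS for a tertiary amine: a trivalent nitrogen with no H, bonded to three carbons.
Exactly one fragment in the molecule meets all constraints, giving 1 match.

1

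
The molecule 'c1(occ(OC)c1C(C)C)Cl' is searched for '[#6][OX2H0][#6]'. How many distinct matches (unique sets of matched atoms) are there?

1

[#6][OX2H0][#6] is the SMARTS for an ether: an aliphatic oxygen bridging two carbons with no H on the oxygen.
Exactly one fragment in the molecule meets all constraints, giving 1 match.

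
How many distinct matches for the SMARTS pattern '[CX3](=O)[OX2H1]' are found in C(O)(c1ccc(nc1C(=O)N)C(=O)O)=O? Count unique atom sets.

2

[CX3](=O)[OX2H1] is the SMARTS for a carboxylic acid: an sp2 carbon double-bonded to O and single-bonded to an -OH oxygen.
The molecule carries 2 separate instances of a carboxylic acid group (-C(=O)OH) meeting every constraint; each maps to a distinct set of atoms, giving 2 matches.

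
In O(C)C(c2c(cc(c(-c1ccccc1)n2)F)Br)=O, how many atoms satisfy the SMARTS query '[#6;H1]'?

6

The query [#6;H1] means: any carbon bearing exactly one hydrogen.
Check the 18 heavy atoms by environment: 1× n (aromatic, H0) → no; 5× c (aromatic, H0) → no; 6× c (aromatic, H1) → match; 1× C (H0) → no; 2× O (H0) → no; 1× C (H3) → no; 1× Br (H0) → no; 1× F (H0) → no.
That gives 6 matching atoms.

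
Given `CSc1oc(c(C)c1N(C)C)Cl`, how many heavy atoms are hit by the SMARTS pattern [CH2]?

The query [CH2] means: aliphatic carbon with exactly two hydrogens.
Check the 12 heavy atoms by environment: 1× o (aromatic, H0) → no; 4× c (aromatic, H0) → no; 1× Cl (H0) → no; 1× S (H0) → no; 4× C (H3) → no; 1× N (H0) → no.
No environment satisfies the query, so 0 matching atoms.

0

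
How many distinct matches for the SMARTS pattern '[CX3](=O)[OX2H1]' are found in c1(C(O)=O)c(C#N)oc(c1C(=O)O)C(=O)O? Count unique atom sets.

3

[CX3](=O)[OX2H1] is the SMARTS for a carboxylic acid: an sp2 carbon double-bonded to O and single-bonded to an -OH oxygen.
The molecule carries 3 separate instances of a carboxylic acid group (-C(=O)OH) meeting every constraint; each maps to a distinct set of atoms, giving 3 matches.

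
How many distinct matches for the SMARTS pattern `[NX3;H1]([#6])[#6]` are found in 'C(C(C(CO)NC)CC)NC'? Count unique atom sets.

2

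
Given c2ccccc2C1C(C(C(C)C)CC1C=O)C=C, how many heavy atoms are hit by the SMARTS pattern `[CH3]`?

The query [CH3] means: aliphatic carbon with exactly three hydrogens.
Check the 18 heavy atoms by environment: 7× C (H1) → no; 2× C (H2) → no; 1× c (aromatic, H0) → no; 5× c (aromatic, H1) → no; 1× O (H0) → no; 2× C (H3) → match.
That gives 2 matching atoms.

2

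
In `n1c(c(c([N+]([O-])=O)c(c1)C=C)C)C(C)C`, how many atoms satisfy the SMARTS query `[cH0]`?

4

The query [cH0] means: aromatic carbon with no attached hydrogen (substituted or ring-fusion).
Check the 15 heavy atoms by environment: 1× n (aromatic, H0) → no; 4× c (aromatic, H0) → match; 1× c (aromatic, H1) → no; 2× C (H1) → no; 1× C (H2) → no; 3× C (H3) → no; 1× N (charge +1, H0) → no; 1× O (charge -1, H0) → no; 1× O (H0) → no.
That gives 4 matching atoms.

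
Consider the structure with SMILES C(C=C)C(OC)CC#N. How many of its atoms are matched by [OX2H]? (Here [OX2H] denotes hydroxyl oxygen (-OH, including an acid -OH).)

The query [OX2H] means: aliphatic oxygen with two connections, one of which is H — an -OH oxygen.
Check the 9 heavy atoms by environment: 2× C (H2, X4) → no; 1× C (H1, X4) → no; 1× C (H0, X2) → no; 1× N (H0, X1) → no; 1× C (H1, X3) → no; 1× C (H2, X3) → no; 1× O (H0, X2) → no; 1× C (H3, X4) → no.
No environment satisfies the query, so 0 matching atoms.

0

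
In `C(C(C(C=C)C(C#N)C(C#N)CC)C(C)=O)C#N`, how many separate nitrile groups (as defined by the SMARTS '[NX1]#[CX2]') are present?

3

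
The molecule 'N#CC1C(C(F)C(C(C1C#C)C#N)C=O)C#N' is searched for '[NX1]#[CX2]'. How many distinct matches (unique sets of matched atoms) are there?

[NX1]#[CX2] is the SMARTS for a nitrile: a nitrogen triple-bonded to a two-connected carbon.
The molecule carries 3 separate instances of a nitrile (-C#N) meeting every constraint; each maps to a distinct set of atoms, giving 3 matches.

3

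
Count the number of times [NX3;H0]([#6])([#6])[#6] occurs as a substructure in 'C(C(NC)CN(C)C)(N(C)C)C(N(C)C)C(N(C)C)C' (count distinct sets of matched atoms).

4

[NX3;H0]([#6])([#6])[#6] is the SMARTS for a tertiary amine: a trivalent nitrogen with no H, bonded to three carbons.
The molecule carries 4 separate instances of a dimethylamino group (-N(CH3)2) meeting every constraint; each maps to a distinct set of atoms, giving 4 matches.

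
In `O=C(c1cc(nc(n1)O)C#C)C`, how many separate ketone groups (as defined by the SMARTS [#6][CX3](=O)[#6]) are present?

1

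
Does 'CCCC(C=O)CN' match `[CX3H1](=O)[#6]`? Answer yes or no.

Yes

The pattern [CX3H1](=O)[#6] describes an sp2 carbon with one H, double-bonded to O and single-bonded to carbon — an aldehyde.
The molecule carries an aldehyde (-CHO), whose atoms satisfy every constraint of the query, so the pattern matches.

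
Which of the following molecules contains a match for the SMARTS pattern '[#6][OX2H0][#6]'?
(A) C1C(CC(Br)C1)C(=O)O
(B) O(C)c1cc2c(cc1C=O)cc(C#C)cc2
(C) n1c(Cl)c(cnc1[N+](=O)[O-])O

[#6][OX2H0][#6] describes an aliphatic oxygen bridging two carbons with no H on the oxygen (an ether).
(A) has a carboxylic acid group (-C(=O)OH) but the -OH oxygen has H1; the =O is OX1, not OX2.
(B) contains a methoxy ether (-OCH3), which satisfies every atom and bond constraint.
(C) has a hydroxyl group (-OH) but the oxygen has H1, not H0 bridging two carbons.
So the answer is (B).

B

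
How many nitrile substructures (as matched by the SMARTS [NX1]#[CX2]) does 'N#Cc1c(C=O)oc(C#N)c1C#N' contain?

[NX1]#[CX2] is the SMARTS for a nitrile: a nitrogen triple-bonded to a two-connected carbon.
The molecule carries 3 separate instances of a nitrile (-C#N) meeting every constraint; each maps to a distinct set of atoms, giving 3 matches.

3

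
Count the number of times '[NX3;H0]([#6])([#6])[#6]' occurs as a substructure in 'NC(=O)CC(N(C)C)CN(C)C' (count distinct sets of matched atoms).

2

[NX3;H0]([#6])([#6])[#6] is the SMARTS for a tertiary amine: a trivalent nitrogen with no H, bonded to three carbons.
The molecule carries 2 separate instances of a dimethylamino group (-N(CH3)2) meeting every constraint; each maps to a distinct set of atoms, giving 2 matches.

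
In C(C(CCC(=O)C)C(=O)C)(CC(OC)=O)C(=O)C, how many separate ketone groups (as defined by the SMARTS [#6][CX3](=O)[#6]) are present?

3

[#6][CX3](=O)[#6] is the SMARTS for a ketone: a carbonyl carbon (no H) flanked by two carbons.
The molecule carries 3 separate instances of an acetyl/ketone group (-C(=O)CH3) meeting every constraint; each maps to a distinct set of atoms, giving 3 matches.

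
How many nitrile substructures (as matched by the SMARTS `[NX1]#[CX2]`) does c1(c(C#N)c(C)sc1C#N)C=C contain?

[NX1]#[CX2] is the SMARTS for a nitrile: a nitrogen triple-bonded to a two-connected carbon.
The molecule carries 2 separate instances of a nitrile (-C#N) meeting every constraint; each maps to a distinct set of atoms, giving 2 matches.

2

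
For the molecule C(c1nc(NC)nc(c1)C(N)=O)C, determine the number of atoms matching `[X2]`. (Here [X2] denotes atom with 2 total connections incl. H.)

2

The query [X2] means: any atom with exactly two total connections (bonds + H).
Check the 13 heavy atoms by environment: 2× n (aromatic, X2) → match; 4× c (aromatic, X3) → no; 3× C (X4) → no; 2× N (X3) → no; 1× C (X3) → no; 1× O (X1) → no.
That gives 2 matching atoms.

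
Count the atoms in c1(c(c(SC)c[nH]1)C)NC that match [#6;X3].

4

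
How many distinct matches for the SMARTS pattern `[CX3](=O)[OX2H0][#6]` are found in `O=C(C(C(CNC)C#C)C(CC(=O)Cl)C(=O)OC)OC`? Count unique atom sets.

2

[CX3](=O)[OX2H0][#6] is the SMARTS for an ester: a carbonyl carbon bonded to an oxygen that is itself bonded to carbon (no H on that O).
The molecule carries 2 separate instances of a methyl-ester group (-C(=O)OCH3) meeting every constraint; each maps to a distinct set of atoms, giving 2 matches.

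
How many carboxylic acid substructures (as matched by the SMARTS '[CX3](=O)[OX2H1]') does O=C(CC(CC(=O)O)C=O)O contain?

[CX3](=O)[OX2H1] is the SMARTS for a carboxylic acid: an sp2 carbon double-bonded to O and single-bonded to an -OH oxygen.
The molecule carries 2 separate instances of a carboxylic acid group (-C(=O)OH) meeting every constraint; each maps to a distinct set of atoms, giving 2 matches.

2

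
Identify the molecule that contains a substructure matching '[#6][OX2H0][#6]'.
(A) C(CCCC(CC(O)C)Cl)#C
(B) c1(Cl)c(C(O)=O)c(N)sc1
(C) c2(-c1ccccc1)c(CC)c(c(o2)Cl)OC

[#6][OX2H0][#6] describes an aliphatic oxygen bridging two carbons with no H on the oxygen (an ether).
(A) has a hydroxyl group (-OH) but the oxygen has H1, not H0 bridging two carbons.
(B) has a carboxylic acid group (-C(=O)OH) but the -OH oxygen has H1; the =O is OX1, not OX2.
(C) contains a methoxy ether (-OCH3), which satisfies every atom and bond constraint.
So the answer is (C).

C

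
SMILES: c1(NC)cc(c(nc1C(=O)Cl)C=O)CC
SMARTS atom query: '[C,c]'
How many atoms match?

Check the 15 heavy atoms by environment: 1× n (aromatic) → no; 5× c (aromatic) → match; 5× C → match; 2× O → no; 1× Cl → no; 1× N → no.
Summing the matching environments: 5 + 5 = 10 matching atoms.

10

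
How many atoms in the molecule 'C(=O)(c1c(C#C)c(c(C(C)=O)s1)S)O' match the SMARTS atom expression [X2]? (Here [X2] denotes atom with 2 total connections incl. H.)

The query [X2] means: any atom with exactly two total connections (bonds + H).
Check the 14 heavy atoms by environment: 1× s (aromatic, X2) → match; 4× c (aromatic, X3) → no; 1× S (X2) → match; 2× C (X3) → no; 2× O (X1) → no; 1× O (X2) → match; 1× C (X4) → no; 2× C (X2) → match.
Summing the matching environments: 1 + 1 + 1 + 2 = 5 matching atoms.

5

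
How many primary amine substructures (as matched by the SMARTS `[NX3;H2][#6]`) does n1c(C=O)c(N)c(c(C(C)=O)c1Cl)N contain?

2

[NX3;H2][#6] is the SMARTS for a primary amine: a trivalent nitrogen with two H attached to carbon.
The molecule carries 2 separate instances of a primary amino group (-NH2) meeting every constraint; each maps to a distinct set of atoms, giving 2 matches.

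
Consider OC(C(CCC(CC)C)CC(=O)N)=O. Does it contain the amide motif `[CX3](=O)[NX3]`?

Yes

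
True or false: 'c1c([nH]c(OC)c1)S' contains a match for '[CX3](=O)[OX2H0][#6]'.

The pattern [CX3](=O)[OX2H0][#6] describes a carbonyl carbon bonded to an oxygen that is itself bonded to carbon (no H on that O) — an ester.
The closest candidate here is a methoxy ether (-OCH3), but the ether oxygen is not adjacent to a C=O carbon. No other fragment satisfies the full query, so there is no match.

False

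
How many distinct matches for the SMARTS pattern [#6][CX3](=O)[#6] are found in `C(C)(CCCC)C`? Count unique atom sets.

0

[#6][CX3](=O)[#6] is the SMARTS for a ketone: a carbonyl carbon (no H) flanked by two carbons.
No fragment in the molecule satisfies every constraint, giving 0 matches.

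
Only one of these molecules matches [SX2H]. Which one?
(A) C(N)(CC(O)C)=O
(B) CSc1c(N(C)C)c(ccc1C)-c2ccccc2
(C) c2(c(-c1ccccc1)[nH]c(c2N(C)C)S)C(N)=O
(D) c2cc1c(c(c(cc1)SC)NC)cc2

C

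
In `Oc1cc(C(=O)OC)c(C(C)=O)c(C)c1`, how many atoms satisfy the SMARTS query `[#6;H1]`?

2

The query [#6;H1] means: any carbon bearing exactly one hydrogen.
Check the 15 heavy atoms by environment: 4× c (aromatic, H0) → no; 2× c (aromatic, H1) → match; 2× C (H0) → no; 3× O (H0) → no; 3× C (H3) → no; 1× O (H1) → no.
That gives 2 matching atoms.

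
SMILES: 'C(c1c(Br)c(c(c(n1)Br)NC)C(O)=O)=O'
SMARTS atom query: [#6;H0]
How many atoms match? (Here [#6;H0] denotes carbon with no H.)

The query [#6;H0] means: any carbon with no attached hydrogen.
Check the 15 heavy atoms by environment: 1× n (aromatic, H0) → no; 5× c (aromatic, H0) → match; 1× C (H0) → match; 2× O (H0) → no; 1× O (H1) → no; 2× Br (H0) → no; 1× N (H1) → no; 1× C (H3) → no; 1× C (H1) → no.
Summing the matching environments: 5 + 1 = 6 matching atoms.

6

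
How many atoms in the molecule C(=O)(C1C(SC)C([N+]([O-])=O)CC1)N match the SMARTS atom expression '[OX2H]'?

0

The query [OX2H] means: aliphatic oxygen with two connections, one of which is H — an -OH oxygen.
Check the 13 heavy atoms by environment: 3× C (H1, X4) → no; 2× C (H2, X4) → no; 1× S (H0, X2) → no; 1× C (H3, X4) → no; 1× C (H0, X3) → no; 2× O (H0, X1) → no; 1× N (H2, X3) → no; 1× N (charge +1, H0, X3) → no; 1× O (charge -1, H0, X1) → no.
No environment satisfies the query, so 0 matching atoms.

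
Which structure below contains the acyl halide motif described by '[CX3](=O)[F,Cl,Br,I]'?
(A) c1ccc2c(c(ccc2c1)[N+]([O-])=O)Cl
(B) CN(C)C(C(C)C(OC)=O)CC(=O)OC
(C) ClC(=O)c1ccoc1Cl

[CX3](=O)[F,Cl,Br,I] describes a carbonyl carbon bonded to a halogen (an acyl halide).
(A) has a chloro substituent but the Cl is not on a carbonyl carbon.
(B) has a methyl-ester group (-C(=O)OCH3) but the carbonyl is bonded to -O-C, not to a halogen.
(C) contains an acyl chloride (-C(=O)Cl), which satisfies every atom and bond constraint.
So the answer is (C).

C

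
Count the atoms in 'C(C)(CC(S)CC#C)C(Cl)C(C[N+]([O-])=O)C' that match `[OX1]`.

2

The query [OX1] means: aliphatic oxygen with one total connection — typically a carbonyl =O or an oxide.
Check the 16 heavy atoms by environment: 9× C (X4) → no; 1× N (charge +1, X3) → no; 1× O (charge -1, X1) → match; 1× O (X1) → match; 1× Cl (X1) → no; 1× S (X2) → no; 2× C (X2) → no.
Summing the matching environments: 1 + 1 = 2 matching atoms.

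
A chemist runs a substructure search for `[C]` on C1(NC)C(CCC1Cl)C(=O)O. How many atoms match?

7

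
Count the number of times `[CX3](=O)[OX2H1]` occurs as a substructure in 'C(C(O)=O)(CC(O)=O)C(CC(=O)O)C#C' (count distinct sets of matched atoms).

[CX3](=O)[OX2H1] is the SMARTS for a carboxylic acid: an sp2 carbon double-bonded to O and single-bonded to an -OH oxygen.
The molecule carries 3 separate instances of a carboxylic acid group (-C(=O)OH) meeting every constraint; each maps to a distinct set of atoms, giving 3 matches.

3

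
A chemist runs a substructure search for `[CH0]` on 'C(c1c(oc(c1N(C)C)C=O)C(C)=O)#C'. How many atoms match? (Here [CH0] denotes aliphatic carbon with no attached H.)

2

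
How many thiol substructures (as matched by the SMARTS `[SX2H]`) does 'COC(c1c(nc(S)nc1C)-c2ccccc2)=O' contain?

1

[SX2H] is the SMARTS for a thiol: an aliphatic sulfur with two connections, one being H.
Exactly one fragment in the molecule meets all constraints, giving 1 match.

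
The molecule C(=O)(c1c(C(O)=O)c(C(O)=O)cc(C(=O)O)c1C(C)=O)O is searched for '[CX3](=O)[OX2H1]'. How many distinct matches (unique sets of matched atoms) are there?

4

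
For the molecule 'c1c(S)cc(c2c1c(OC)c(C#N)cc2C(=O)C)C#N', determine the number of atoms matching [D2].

The query [D2] means: atom with exactly two heavy-atom neighbours.
Check the 20 heavy atoms by environment: 7× c (aromatic, D3) → no; 3× c (aromatic, D2) → match; 1× S (D1) → no; 1× C (D3) → no; 1× O (D1) → no; 2× C (D1) → no; 2× C (D2) → match; 2× N (D1) → no; 1× O (D2) → match.
Summing the matching environments: 3 + 2 + 1 = 6 matching atoms.

6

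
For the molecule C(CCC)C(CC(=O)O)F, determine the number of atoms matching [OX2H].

The query [OX2H] means: aliphatic oxygen with two connections, one of which is H — an -OH oxygen.
Check the 10 heavy atoms by environment: 4× C (H2, X4) → no; 1× C (H1, X4) → no; 1× C (H3, X4) → no; 1× F (H0, X1) → no; 1× C (H0, X3) → no; 1× O (H0, X1) → no; 1× O (H1, X2) → match.
That gives 1 matching atom.

1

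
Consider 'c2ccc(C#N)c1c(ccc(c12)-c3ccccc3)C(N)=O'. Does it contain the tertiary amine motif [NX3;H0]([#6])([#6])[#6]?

No

The pattern [NX3;H0]([#6])([#6])[#6] describes a trivalent nitrogen with no H, bonded to three carbons — a tertiary amine.
The closest candidate here is a primary amide (-C(=O)NH2), but the amide nitrogen has H2 and only one carbon neighbour. No other fragment satisfies the full query, so there is no match.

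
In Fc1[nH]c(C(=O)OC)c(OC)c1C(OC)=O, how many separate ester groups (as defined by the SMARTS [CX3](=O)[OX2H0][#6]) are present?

2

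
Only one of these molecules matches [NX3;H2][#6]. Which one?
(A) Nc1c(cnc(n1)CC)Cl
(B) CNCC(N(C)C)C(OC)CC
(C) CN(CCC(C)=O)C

[NX3;H2][#6] describes a trivalent nitrogen with two H attached to carbon (a primary amine).
(A) contains a primary amino group (-NH2), which satisfies every atom and bond constraint.
(B) has an N-methylamino group (-NHCH3) but the nitrogen bears two carbons and only one H (H1), not H2.
(C) has a dimethylamino group (-N(CH3)2) but the nitrogen has H0, not H2.
So the answer is (A).

A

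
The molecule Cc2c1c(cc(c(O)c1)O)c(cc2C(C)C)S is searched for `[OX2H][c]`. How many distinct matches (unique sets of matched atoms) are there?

[OX2H][c] is the SMARTS for a phenol: a hydroxyl oxygen attached to an aromatic carbon.
The molecule carries 2 separate instances of a hydroxyl group (-OH) meeting every constraint; each maps to a distinct set of atoms, giving 2 matches.

2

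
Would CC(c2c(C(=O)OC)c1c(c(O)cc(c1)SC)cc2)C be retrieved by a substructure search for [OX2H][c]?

Yes

The pattern [OX2H][c] describes a hydroxyl oxygen attached to an aromatic carbon — a phenol.
The molecule carries a hydroxyl group (-OH), whose atoms satisfy every constraint of the query, so the pattern matches.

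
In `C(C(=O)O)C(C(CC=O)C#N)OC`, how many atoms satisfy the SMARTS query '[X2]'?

3

Check the 13 heavy atoms by environment: 5× C (X4) → no; 2× O (X2) → match; 2× C (X3) → no; 2× O (X1) → no; 1× C (X2) → match; 1× N (X1) → no.
Summing the matching environments: 2 + 1 = 3 matching atoms.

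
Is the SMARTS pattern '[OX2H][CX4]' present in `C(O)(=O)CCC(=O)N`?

No

The pattern [OX2H][CX4] describes a hydroxyl oxygen bound to an sp3 (X4) carbon — an aliphatic alcohol.
The closest candidate here is a carboxylic acid group (-C(=O)OH), but the -OH is on a CX3 carbonyl carbon, not a CX4 carbon. No other fragment satisfies the full query, so there is no match.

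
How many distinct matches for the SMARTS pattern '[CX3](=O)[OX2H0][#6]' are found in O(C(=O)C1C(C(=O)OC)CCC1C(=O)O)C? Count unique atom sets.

2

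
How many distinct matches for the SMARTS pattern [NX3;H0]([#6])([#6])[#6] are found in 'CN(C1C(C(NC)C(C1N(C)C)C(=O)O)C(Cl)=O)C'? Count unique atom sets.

[NX3;H0]([#6])([#6])[#6] is the SMARTS for a tertiary amine: a trivalent nitrogen with no H, bonded to three carbons.
The molecule carries 2 separate instances of a dimethylamino group (-N(CH3)2) meeting every constraint; each maps to a distinct set of atoms, giving 2 matches.

2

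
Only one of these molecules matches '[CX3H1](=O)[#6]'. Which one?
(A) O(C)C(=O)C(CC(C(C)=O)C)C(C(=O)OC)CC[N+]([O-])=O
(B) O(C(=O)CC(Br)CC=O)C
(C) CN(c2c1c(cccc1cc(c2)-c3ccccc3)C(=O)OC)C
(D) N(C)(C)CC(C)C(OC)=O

B

[CX3H1](=O)[#6] describes an sp2 carbon with one H, double-bonded to O and single-bonded to carbon (an aldehyde).
(A) has a methyl-ester group (-C(=O)OCH3) but the carbonyl carbon has H0, not H1.
(B) contains an aldehyde (-CHO), which satisfies every atom and bond constraint.
(C) has a methyl-ester group (-C(=O)OCH3) but the carbonyl carbon has H0, not H1.
(D) has a methyl-ester group (-C(=O)OCH3) but the carbonyl carbon has H0, not H1.
So the answer is (B).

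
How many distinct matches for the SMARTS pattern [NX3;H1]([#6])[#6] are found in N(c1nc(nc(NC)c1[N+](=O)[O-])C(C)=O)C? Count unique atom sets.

[NX3;H1]([#6])[#6] is the SMARTS for a secondary amine: a trivalent nitrogen with one H, bonded to two carbons.
The molecule carries 2 separate instances of an N-methylamino group (-NHCH3) meeting every constraint; each maps to a distinct set of atoms, giving 2 matches.

2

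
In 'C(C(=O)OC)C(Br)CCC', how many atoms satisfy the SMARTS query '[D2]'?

The query [D2] means: atom with exactly two heavy-atom neighbours.
Check the 10 heavy atoms by environment: 3× C (D2) → match; 2× C (D3) → no; 1× O (D1) → no; 1× O (D2) → match; 2× C (D1) → no; 1× Br (D1) → no.
Summing the matching environments: 3 + 1 = 4 matching atoms.

4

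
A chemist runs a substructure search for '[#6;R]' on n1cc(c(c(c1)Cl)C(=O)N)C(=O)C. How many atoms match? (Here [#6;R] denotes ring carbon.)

5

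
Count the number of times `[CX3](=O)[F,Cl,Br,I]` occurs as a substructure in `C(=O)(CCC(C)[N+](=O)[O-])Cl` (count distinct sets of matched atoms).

1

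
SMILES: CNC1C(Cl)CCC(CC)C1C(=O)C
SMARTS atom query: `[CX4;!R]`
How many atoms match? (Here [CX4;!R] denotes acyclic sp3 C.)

The query [CX4;!R] means: aliphatic carbon with four total connections, not in a ring.
Check the 14 heavy atoms by environment: 6× C (X4, in 6-ring) → no; 1× C (X3, acyclic) → no; 1× O (X1, acyclic) → no; 4× C (X4, acyclic) → match; 1× Cl (X1, acyclic) → no; 1× N (X3, acyclic) → no.
That gives 4 matching atoms.

4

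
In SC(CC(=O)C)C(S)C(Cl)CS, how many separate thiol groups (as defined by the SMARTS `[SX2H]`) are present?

3

[SX2H] is the SMARTS for a thiol: an aliphatic sulfur with two connections, one being H.
The molecule carries 3 separate instances of a thiol (-SH) meeting every constraint; each maps to a distinct set of atoms, giving 3 matches.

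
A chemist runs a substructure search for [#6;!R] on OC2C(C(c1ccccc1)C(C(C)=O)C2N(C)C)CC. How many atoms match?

6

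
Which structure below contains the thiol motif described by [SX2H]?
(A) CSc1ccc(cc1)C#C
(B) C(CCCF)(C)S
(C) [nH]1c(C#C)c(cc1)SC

B

[SX2H] describes an aliphatic sulfur with two connections, one being H (a thiol).
(A) has a methylthio ether (-SCH3) but the sulfur has H0 (bonded to two carbons), not H1.
(B) contains a thiol (-SH), which satisfies every atom and bond constraint.
(C) has a methylthio ether (-SCH3) but the sulfur has H0 (bonded to two carbons), not H1.
So the answer is (B).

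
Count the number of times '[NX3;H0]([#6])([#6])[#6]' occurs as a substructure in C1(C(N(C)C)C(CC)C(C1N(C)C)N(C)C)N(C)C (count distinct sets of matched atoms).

[NX3;H0]([#6])([#6])[#6] is the SMARTS for a tertiary amine: a trivalent nitrogen with no H, bonded to three carbons.
The molecule carries 4 separate instances of a dimethylamino group (-N(CH3)2) meeting every constraint; each maps to a distinct set of atoms, giving 4 matches.

4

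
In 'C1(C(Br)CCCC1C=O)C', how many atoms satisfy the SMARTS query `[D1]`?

The query [D1] means: atom with exactly one heavy-atom neighbour (degree 1).
Check the 10 heavy atoms by environment: 4× C (D2) → no; 3× C (D3) → no; 1× O (D1) → match; 1× C (D1) → match; 1× Br (D1) → match.
Summing the matching environments: 1 + 1 + 1 = 3 matching atoms.

3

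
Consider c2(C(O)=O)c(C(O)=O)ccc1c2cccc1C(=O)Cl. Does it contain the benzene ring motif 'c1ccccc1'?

The pattern c1ccccc1 describes six aromatic carbons in a ring — a benzene ring.
The required atom environment is present in the molecule, so the pattern matches.

Yes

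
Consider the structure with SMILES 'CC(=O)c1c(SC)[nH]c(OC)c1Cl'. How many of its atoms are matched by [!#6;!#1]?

5

The query [!#6;!#1] means: not carbon and not hydrogen — any heteroatom.
Check the 13 heavy atoms by environment: 1× n (aromatic) → match; 4× c (aromatic) → no; 1× Cl → match; 4× C → no; 2× O → match; 1× S → match.
Summing the matching environments: 1 + 1 + 2 + 1 = 5 matching atoms.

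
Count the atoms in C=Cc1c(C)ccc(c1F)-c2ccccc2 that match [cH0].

5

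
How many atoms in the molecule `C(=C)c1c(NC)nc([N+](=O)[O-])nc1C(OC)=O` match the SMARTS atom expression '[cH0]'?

4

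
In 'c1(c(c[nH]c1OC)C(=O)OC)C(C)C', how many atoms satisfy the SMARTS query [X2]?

2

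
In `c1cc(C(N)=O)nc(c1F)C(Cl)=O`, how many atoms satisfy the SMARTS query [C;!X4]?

2

The query [C;!X4] means: aliphatic carbon that does not have four total connections.
Check the 13 heavy atoms by environment: 1× n (aromatic, X2) → no; 5× c (aromatic, X3) → no; 2× C (X3) → match; 2× O (X1) → no; 1× Cl (X1) → no; 1× F (X1) → no; 1× N (X3) → no.
That gives 2 matching atoms.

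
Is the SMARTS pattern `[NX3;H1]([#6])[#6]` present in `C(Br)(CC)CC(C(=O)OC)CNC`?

Yes

The pattern [NX3;H1]([#6])[#6] describes a trivalent nitrogen with one H, bonded to two carbons — a secondary amine.
The molecule carries an N-methylamino group (-NHCH3), whose atoms satisfy every constraint of the query, so the pattern matches.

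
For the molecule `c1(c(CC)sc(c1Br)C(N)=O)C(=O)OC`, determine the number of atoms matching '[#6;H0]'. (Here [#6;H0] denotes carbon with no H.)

6

The query [#6;H0] means: any carbon with no attached hydrogen.
Check the 15 heavy atoms by environment: 1× s (aromatic, H0) → no; 4× c (aromatic, H0) → match; 2× C (H0) → match; 3× O (H0) → no; 1× N (H2) → no; 2× C (H3) → no; 1× Br (H0) → no; 1× C (H2) → no.
Summing the matching environments: 4 + 2 = 6 matching atoms.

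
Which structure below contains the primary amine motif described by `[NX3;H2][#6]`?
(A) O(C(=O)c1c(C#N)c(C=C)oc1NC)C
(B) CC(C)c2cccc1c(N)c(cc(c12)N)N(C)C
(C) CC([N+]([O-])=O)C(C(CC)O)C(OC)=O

[NX3;H2][#6] describes a trivalent nitrogen with two H attached to carbon (a primary amine).
(A) has an N-methylamino group (-NHCH3) but the nitrogen bears two carbons and only one H (H1), not H2.
(B) contains a primary amino group (-NH2), which satisfies every atom and bond constraint.
(C) has a nitro group (-[N+](=O)[O-]) but the nitrogen is [N+] with no H, not NX3H2.
So the answer is (B).

B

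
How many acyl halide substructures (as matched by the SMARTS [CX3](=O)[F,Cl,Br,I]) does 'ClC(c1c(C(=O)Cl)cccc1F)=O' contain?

[CX3](=O)[F,Cl,Br,I] is the SMARTS for an acyl halide: a carbonyl carbon bonded to a halogen.
The molecule carries 2 separate instances of an acyl chloride (-C(=O)Cl) meeting every constraint; each maps to a distinct set of atoms, giving 2 matches.

2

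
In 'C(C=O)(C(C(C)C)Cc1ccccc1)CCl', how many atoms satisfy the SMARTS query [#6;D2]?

The query [#6;D2] means: any carbon bonded to exactly two heavy atoms.
Check the 16 heavy atoms by environment: 3× C (D2) → match; 3× C (D3) → no; 1× c (aromatic, D3) → no; 5× c (aromatic, D2) → match; 1× Cl (D1) → no; 2× C (D1) → no; 1× O (D1) → no.
Summing the matching environments: 3 + 5 = 8 matching atoms.

8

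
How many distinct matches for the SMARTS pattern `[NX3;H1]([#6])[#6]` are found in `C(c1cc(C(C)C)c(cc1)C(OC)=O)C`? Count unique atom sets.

[NX3;H1]([#6])[#6] is the SMARTS for a secondary amine: a trivalent nitrogen with one H, bonded to two carbons.
No fragment in the molecule satisfies every constraint, giving 0 matches.

0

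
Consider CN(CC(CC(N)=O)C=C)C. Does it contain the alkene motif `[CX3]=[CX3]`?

The pattern [CX3]=[CX3] describes a non-aromatic C=C double bond between two sp2 carbons — an alkene.
The molecule carries a vinyl group (-CH=CH2), whose atoms satisfy every constraint of the query, so the pattern matches.

Yes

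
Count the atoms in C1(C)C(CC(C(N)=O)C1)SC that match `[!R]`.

6

Check the 11 heavy atoms by environment: 5× C (in 5-ring) → no; 3× C (acyclic) → match; 1× S (acyclic) → match; 1× O (acyclic) → match; 1× N (acyclic) → match.
Summing the matching environments: 3 + 1 + 1 + 1 = 6 matching atoms.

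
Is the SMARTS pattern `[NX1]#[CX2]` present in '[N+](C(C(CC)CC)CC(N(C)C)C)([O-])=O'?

No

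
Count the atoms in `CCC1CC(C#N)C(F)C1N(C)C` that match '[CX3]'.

The query [CX3] means: C with X3: aliphatic carbon with exactly 3 total connections.
Check the 13 heavy atoms by environment: 9× C (X4) → no; 1× N (X3) → no; 1× F (X1) → no; 1× C (X2) → no; 1× N (X1) → no.
No environment satisfies the query, so 0 matching atoms.

0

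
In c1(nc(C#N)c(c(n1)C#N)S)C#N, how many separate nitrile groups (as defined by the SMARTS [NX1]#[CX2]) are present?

3

[NX1]#[CX2] is the SMARTS for a nitrile: a nitrogen triple-bonded to a two-connected carbon.
The molecule carries 3 separate instances of a nitrile (-C#N) meeting every constraint; each maps to a distinct set of atoms, giving 3 matches.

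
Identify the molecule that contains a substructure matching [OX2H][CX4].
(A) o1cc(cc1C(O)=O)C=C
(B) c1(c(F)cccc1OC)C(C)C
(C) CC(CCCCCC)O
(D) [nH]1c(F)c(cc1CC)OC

C

[OX2H][CX4] describes a hydroxyl oxygen bound to an sp3 (X4) carbon (an aliphatic alcohol).
(A) has a carboxylic acid group (-C(=O)OH) but the -OH is on a CX3 carbonyl carbon, not a CX4 carbon.
(B) has a methoxy ether (-OCH3) but the oxygen has H0 (ether), not H1.
(C) contains a hydroxyl group (-OH), which satisfies every atom and bond constraint.
(D) has a methoxy ether (-OCH3) but the oxygen has H0 (ether), not H1.
So the answer is (C).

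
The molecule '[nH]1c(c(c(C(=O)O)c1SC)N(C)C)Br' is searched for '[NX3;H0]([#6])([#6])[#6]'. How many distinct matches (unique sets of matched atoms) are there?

[NX3;H0]([#6])([#6])[#6] is the SMARTS for a tertiary amine: a trivalent nitrogen with no H, bonded to three carbons.
Exactly one fragment in the molecule meets all constraints, giving 1 match.

1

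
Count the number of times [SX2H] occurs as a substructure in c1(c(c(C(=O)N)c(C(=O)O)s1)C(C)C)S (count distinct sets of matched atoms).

1

[SX2H] is the SMARTS for a thiol: an aliphatic sulfur with two connections, one being H.
Exactly one fragment in the molecule meets all constraints, giving 1 match.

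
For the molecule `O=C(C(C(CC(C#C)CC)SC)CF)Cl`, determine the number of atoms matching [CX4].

8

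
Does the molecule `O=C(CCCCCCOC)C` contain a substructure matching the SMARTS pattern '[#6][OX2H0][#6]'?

The pattern [#6][OX2H0][#6] describes an aliphatic oxygen bridging two carbons with no H on the oxygen — an ether.
The molecule carries a methoxy ether (-OCH3), whose atoms satisfy every constraint of the query, so the pattern matches.

Yes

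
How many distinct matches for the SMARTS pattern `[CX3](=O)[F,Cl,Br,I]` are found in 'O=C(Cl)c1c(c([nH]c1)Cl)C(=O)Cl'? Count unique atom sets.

2

[CX3](=O)[F,Cl,Br,I] is the SMARTS for an acyl halide: a carbonyl carbon bonded to a halogen.
The molecule carries 2 separate instances of an acyl chloride (-C(=O)Cl) meeting every constraint; each maps to a distinct set of atoms, giving 2 matches.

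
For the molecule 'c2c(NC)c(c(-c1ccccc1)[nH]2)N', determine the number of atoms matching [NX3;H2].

1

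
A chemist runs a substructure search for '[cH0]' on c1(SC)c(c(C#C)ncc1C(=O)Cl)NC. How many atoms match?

4

Check the 15 heavy atoms by environment: 1× n (aromatic, H0) → no; 4× c (aromatic, H0) → match; 1× c (aromatic, H1) → no; 1× N (H1) → no; 2× C (H3) → no; 1× S (H0) → no; 2× C (H0) → no; 1× C (H1) → no; 1× O (H0) → no; 1× Cl (H0) → no.
That gives 4 matching atoms.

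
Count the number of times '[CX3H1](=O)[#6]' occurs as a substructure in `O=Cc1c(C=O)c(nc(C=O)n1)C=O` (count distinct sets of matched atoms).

[CX3H1](=O)[#6] is the SMARTS for an aldehyde: an sp2 carbon with one H, double-bonded to O and single-bonded to carbon.
The molecule carries 4 separate instances of an aldehyde (-CHO) meeting every constraint; each maps to a distinct set of atoms, giving 4 matches.

4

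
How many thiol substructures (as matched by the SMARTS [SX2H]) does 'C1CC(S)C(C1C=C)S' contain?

[SX2H] is the SMARTS for a thiol: an aliphatic sulfur with two connections, one being H.
The molecule carries 2 separate instances of a thiol (-SH) meeting every constraint; each maps to a distinct set of atoms, giving 2 matches.

2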